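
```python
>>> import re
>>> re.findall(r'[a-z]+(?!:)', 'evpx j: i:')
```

Because the assertion is negative and zero-width, positions next to the forbidden text are skipped.
Matches: at [0:4] → 'evpx'.
Since nothing is captured, `findall` lists the 1 matched substring directly.

['evpx']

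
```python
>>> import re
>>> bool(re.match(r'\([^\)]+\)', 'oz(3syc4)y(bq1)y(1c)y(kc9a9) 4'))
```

`match` is anchored at position 0; if the pattern doesn't fit there, it returns None.
Here the string doesn't start with a match, so the call returns None, and `bool(None)` is False.

False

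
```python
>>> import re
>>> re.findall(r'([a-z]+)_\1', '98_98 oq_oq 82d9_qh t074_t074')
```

`\1` is not a pattern — it's the concrete string captured by group 1, re-applied verbatim.
Scanning left to right: at [6:11] match 'oq_oq', group 1 = 'oq'.
Because there's exactly one group, `findall` drops the full match and keeps group 1 from the one hit.

['oq']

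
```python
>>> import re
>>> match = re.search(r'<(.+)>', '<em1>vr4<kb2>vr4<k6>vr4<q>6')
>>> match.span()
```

`re.search` tries every starting position until one works.
The match spans [0:26] → '<em1>vr4<kb2>vr4<k6>vr4<q>'.
Captured: group 1 = 'em1>vr4<kb2>vr4<k6>vr4<q'.

(0, 26)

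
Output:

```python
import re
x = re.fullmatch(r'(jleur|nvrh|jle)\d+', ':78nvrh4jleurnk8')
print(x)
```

None

`re.fullmatch` is like wrapping the pattern in `^…$` (in single-line mode).
Here the string isn't matched end-to-end, so the call returns None.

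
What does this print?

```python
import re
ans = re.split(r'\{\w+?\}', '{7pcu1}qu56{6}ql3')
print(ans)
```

['', 'qu56', 'ql3']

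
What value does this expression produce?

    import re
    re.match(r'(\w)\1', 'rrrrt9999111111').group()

`re.match` only tries the pattern at the start of the string.
The match spans [0:2] → 'rr'.

'rr'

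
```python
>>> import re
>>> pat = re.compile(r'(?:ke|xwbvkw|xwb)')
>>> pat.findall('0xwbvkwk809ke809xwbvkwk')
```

['xwbvkw', 'ke', 'xwbvkw']

The regex engine tests alternatives in the order written; an earlier branch that matches wins even if a later one would match more.
With no groups in the pattern, `findall` gives back each whole match — 3 here.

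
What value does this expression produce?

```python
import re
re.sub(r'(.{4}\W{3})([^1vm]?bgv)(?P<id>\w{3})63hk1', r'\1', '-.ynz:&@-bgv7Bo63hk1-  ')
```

Pattern: exactly 4 of any character, then exactly 3 of a non-word character (captured); then optionally any character except [1vm], then the literal 'bgv' (captured); then exactly 3 of a word character (captured as 'id'); then the literal '63', then the literal 'hk1'.
Matches: at [1:20] → '.ynz:&@-bgv7Bo63hk1'.
`\1` in the replacement pulls in group 1's text for each match.

'-.ynz:&@-  '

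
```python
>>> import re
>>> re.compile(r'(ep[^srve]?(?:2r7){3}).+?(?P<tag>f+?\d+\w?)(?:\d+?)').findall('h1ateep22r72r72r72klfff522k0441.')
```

The pattern matches the literal 'ep', then optionally any character except [srve], then the literal '2r7' repeated 3 times (captured); then one or more of any character (lazy); then one or more of the literal 'f' (lazy), then one or more of a digit, then optionally a word character (captured as 'tag'); then one or more of a digit (lazy) (non-capturing group).
Lazy quantifiers expand one character at a time until the remainder of the pattern can match.
Walking the string: at [5:28] match 'ep22r72r72r72klfff522k0', groups = ('ep22r72r72r7', 'fff522k').
With 2 capturing groups, `findall` returns a 2-tuple per match.

[('ep22r72r72r7', 'fff522k')]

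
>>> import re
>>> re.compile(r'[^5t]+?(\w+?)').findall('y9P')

Pattern: one or more of any character except [5t] (lazy); then one or more of a word character (lazy) (captured).
Because the quantifier is non-greedy, it stops expanding at the earliest point where the rest of the pattern can succeed.
Scanning left to right: at [0:2] match 'y9', group 1 = '9'.
One capturing group, so `findall` returns just the captured substring from the one match — 1 in all.

['9']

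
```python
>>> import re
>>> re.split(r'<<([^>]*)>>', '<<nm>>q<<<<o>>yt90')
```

['', 'nm', 'q', '<<o', 'yt90']

Matches to split on: at [0:6] → '<<nm>>'; at [7:14] → '<<<<o>>'.
The group in the pattern means `split` returns the separators' captures alongside the pieces.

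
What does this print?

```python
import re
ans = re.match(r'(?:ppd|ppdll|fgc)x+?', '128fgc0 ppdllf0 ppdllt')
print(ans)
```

None

With `match`, the pattern is implicitly anchored at the beginning.
Here the string doesn't start with a match, so the call returns None.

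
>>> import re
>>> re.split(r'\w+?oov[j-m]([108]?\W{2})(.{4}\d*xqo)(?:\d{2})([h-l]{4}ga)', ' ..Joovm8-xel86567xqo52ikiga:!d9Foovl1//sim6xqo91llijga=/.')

[' ..Joovm8-xel86567xqo52ikiga:!', '1//', 'sim6xqo', 'llijga', '=/.']

The group in the pattern means `split` returns the separators' captures alongside the pieces.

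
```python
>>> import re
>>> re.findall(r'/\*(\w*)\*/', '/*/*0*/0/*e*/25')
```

['0', 'e']

Scanning left to right: at [2:7] match '/*0*/', group 1 = '0'; at [8:13] match '/*e*/', group 1 = 'e'.
Because there's exactly one group, `findall` drops the full match and keeps group 1 from each hit.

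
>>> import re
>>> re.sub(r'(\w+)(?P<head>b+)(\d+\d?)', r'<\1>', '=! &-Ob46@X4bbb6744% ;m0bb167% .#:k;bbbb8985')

The pattern matches one or more of a word character (captured); then one or more of a literal 'b' (captured as 'head'); then one or more of a digit, then optionally a digit (captured).
`\1` in the replacement pulls in group 1's text for each match.

'=! &-<O>@<X4bb>% ;<m0b>% .#:k;<bbb>'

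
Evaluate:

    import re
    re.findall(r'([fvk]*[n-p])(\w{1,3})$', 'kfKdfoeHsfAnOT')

2 groups means the one result is a tuple of 2 captured strings — 1 here.

[('n', 'OT')]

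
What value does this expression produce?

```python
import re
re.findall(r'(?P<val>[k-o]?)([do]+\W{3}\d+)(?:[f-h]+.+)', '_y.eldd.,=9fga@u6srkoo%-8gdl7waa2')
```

[('l', 'dd.,=9')]

`findall` packs the 2 group values into a tuple for every match.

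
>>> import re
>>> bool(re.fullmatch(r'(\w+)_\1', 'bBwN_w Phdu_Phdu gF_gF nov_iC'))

`fullmatch` succeeds only if the pattern covers the string from start to end.
Here the pattern can't cover the whole string, so the call returns None, and `bool(None)` is False.

False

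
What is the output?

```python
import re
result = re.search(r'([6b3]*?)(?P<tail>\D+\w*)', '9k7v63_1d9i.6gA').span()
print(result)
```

(1, 11)

The pattern matches zero or more of one of [6b3] (lazy) (captured); then one or more of a non-digit, then zero or more of a word character (captured as 'tail').
`re.search` tries every starting position until one works.
The match spans [1:11] → 'k7v63_1d9i'.
Captured: group 1 = '', group 2 = 'k7v63_1d9i'.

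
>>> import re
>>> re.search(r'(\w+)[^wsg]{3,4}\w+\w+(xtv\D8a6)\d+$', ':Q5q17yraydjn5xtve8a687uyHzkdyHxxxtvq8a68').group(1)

'Q5q17yraydjn5xtve8a687uyHzk'

This matches one or more of a word character (captured); then 3 to 4 of any character except [wsg], then one or more of a word character, then one or more of a word character; then the literal 'xtv', then a non-digit, then the literal '8a6' (captured); then one or more of a digit; then anchored at the end.
`re.search` scans for the first position where the pattern succeeds.
The match spans [1:41] → 'Q5q17yraydjn5xtve8a687uyHzkdyHxxxtvq8a68'.
Captured: group 1 = 'Q5q17yraydjn5xtve8a687uyHzk', group 2 = 'xtvq8a6'.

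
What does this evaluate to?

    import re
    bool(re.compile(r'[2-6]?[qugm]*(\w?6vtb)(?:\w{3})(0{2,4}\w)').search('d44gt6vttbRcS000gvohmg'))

This matches optionally a character in [2-6], then zero or more of one of [qugm]; then optionally a word character, then the literal '6v', then the literal 'tb' (captured); then exactly 3 of a word character (non-capturing group); then 2 to 4 of the literal '0', then a word character (captured).
Unlike `match`, `search` isn't anchored — it looks for the pattern anywhere in the string.
Here no position works, so the call returns None, and `bool(None)` is False.

False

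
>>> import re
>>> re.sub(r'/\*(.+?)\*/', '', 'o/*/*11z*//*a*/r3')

'or3'

Each match is replaced by ''.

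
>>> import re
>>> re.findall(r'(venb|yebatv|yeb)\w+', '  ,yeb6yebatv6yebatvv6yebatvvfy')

['yeb']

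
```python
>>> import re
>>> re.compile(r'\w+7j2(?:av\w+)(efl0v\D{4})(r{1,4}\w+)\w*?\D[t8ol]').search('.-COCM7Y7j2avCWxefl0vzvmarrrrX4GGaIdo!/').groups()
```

('efl0vzvma', 'rrrrX4GGaI')

This matches one or more of a word character, then the literal '7j', then the literal '2'; then the literal 'av', then one or more of a word character (non-capturing group); then the literal 'ef', then the literal 'l0v', then exactly 4 of a non-digit (captured); then 1 to 4 of the literal 'r', then one or more of a word character (captured); then zero or more of a word character (lazy), then a non-digit, then one of [t8ol].
`re.search` tries every starting position until one works.
The match spans [2:37] → 'COCM7Y7j2avCWxefl0vzvmarrrrX4GGaIdo'.
Captured: group 1 = 'efl0vzvma', group 2 = 'rrrrX4GGaI'.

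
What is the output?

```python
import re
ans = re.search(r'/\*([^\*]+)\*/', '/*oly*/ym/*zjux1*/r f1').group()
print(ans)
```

/*oly*/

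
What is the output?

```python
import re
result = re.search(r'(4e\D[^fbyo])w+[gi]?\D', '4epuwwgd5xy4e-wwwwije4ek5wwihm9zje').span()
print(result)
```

The pattern matches the literal '4e', then a non-digit, then any character except [fbyo] (captured); then one or more of a literal 'w', then optionally one of [gi], then a non-digit.
The match spans [0:8] → '4epuwwgd'.

(0, 8)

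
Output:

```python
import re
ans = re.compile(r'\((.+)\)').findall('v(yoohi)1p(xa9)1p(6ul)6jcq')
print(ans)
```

['yoohi)1p(xa9)1p(6ul']

Walking the string: at [1:22] match '(yoohi)1p(xa9)1p(6ul)', group 1 = 'yoohi)1p(xa9)1p(6ul'.
With a single group, `findall` returns only what that group captured — 1 item.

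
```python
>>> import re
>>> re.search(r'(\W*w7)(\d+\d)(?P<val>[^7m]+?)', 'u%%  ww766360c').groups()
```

This matches zero or more of a non-word character, then the literal 'w7' (captured); then one or more of a digit, then a digit (captured); then one or more of any character except [7m] (lazy) (captured as 'val').
`search` walks the string left to right and returns the first match it finds.
The match spans [6:14] → 'w766360c'.
Captured: group 1 = 'w7', group 2 = '66360', group 3 = 'c'.

('w7', '66360', 'c')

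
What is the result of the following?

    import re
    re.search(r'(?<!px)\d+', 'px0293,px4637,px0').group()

The negative lookaround is zero-width — it rules out positions where the adjacent text would match, without consuming anything.
`re.search` tries every starting position until one works.
The match spans [3:6] → '293'.

'293'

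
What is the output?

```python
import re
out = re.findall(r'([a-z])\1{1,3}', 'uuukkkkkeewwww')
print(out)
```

['u', 'k', 'e', 'w']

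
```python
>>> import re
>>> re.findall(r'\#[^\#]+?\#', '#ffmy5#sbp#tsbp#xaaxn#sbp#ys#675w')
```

Since nothing is captured, `findall` lists the 3 matched substrings directly.

['#ffmy5#', '#tsbp#', '#sbp#']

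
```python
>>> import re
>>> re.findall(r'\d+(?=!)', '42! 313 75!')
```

['42', '75']

The positive lookaround only admits positions where the adjacent text matches; those characters stay outside the span.
No capturing groups, so `findall` returns the 2 full match strings.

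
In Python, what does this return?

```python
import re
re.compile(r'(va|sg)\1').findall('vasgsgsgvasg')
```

['sg']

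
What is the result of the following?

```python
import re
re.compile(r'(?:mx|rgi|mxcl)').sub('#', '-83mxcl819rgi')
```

`|` is ordered: at each position the engine commits to the first alternative that works.
Matches: at [3:5] → 'mx'; at [10:13] → 'rgi'.
Every occurrence is swapped for '#'.

'-83#cl819#'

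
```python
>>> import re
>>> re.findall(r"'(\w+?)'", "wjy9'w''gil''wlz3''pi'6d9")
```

['w', 'gil', 'wlz3', 'pi']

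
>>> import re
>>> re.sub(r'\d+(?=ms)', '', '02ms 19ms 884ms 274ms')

'ms ms ms ms'

Because the assertion is zero-width, the text it checks is not consumed and won't appear in the result.
`sub` substitutes '' at each match site.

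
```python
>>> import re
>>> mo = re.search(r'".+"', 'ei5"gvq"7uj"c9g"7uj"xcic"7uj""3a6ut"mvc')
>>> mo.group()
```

`search` walks the string left to right and returns the first match it finds.
The match spans [3:36] → '"gvq"7uj"c9g"7uj"xcic"7uj""3a6ut"'.

'"gvq"7uj"c9g"7uj"xcic"7uj""3a6ut"'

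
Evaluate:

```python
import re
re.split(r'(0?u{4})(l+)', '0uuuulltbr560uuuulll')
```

['', '0uuuu', 'll', 'tbr56', '0uuuu', 'lll', '']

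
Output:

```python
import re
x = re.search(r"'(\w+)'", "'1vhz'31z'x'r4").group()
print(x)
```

The match spans [0:6] → "'1vhz'".

'1vhz'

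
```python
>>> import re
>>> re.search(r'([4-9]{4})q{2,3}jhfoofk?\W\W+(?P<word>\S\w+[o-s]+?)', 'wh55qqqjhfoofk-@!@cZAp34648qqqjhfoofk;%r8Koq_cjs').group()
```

'4648qqqjhfoofk;%r8Koq_cjs'

The pattern matches exactly 4 of a character in [4-9] (captured); then 2 to 3 of a literal 'q', then the literal 'jhf', then the literal 'oof'; then optionally a literal 'k', then a non-word character, then one or more of a non-word character; then a non-whitespace character, then one or more of a word character, then one or more of a character in [o-s] (lazy) (captured as 'word').
`search` walks the string left to right and returns the first match it finds.
The match spans [23:48] → '4648qqqjhfoofk;%r8Koq_cjs'.
Captured: group 1 = '4648', group 2 = 'r8Koq_cjs'.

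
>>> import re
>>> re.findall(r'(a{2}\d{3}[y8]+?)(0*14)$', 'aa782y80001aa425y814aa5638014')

[('aa5638', '014')]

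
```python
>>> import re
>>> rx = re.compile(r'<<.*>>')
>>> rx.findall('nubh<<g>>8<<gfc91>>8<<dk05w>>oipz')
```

Since nothing is captured, `findall` lists the 1 matched substring directly.

['<<g>>8<<gfc91>>8<<dk05w>>']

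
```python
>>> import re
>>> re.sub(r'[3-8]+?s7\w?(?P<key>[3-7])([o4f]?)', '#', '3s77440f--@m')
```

'#0f--@m'

The pattern matches one or more of a character in [3-8] (lazy), then the literal 's7', then optionally a word character; then a character in [3-7] (captured as 'key'); then optionally one of [o4f] (captured).
Matches: at [0:6] → '3s7744'.
Each match is replaced by '#'.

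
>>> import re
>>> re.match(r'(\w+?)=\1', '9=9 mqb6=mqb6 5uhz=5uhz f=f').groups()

('9',)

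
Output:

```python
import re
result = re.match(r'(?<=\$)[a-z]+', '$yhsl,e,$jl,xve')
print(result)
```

None

The `(?=…)`/`(?<=…)` assertion just peeks at neighbouring text; it doesn't advance the match position.
With `match`, the pattern is implicitly anchored at the beginning.
Here the string doesn't start with a match, so the call returns None.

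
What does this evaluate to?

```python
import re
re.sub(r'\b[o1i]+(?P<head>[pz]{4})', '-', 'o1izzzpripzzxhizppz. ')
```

'-ripzzxhizppz. '

This matches a word boundary (`\b`, zero-width); then one or more of one of [o1i]; then exactly 4 of one of [pz] (captured as 'head').
Every occurrence is swapped for '-'.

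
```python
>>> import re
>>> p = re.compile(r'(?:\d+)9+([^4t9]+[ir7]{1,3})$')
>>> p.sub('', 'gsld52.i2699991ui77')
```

Pattern: one or more of a digit (non-capturing group); then one or more of a literal '9'; then one or more of any character except [4t9], then 1 to 3 of one of [ir7] (captured); then anchored at the end.
Matches: at [8:19] → '2699991ui77'.
Every occurrence is swapped for ''.

'gsld52.i'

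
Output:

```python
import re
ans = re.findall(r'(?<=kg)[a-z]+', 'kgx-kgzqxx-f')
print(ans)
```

The lookaround is zero-width — it requires the adjacent text to match without consuming it, so the asserted text isn't part of the match.
Walking the string: at [2:3] → 'x'; at [6:10] → 'zqxx'.
No capturing groups, so `findall` returns the 2 full match strings.

['x', 'zqxx']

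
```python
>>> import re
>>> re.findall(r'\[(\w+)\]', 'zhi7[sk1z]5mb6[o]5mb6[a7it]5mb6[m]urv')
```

['sk1z', 'o', 'a7it', 'm']

Scanning left to right: at [4:10] match '[sk1z]', group 1 = 'sk1z'; at [14:17] match '[o]', group 1 = 'o'; at [21:27] match '[a7it]', group 1 = 'a7it'; at [31:34] match '[m]', group 1 = 'm'.
`findall` collects group 1 from each match (4 total).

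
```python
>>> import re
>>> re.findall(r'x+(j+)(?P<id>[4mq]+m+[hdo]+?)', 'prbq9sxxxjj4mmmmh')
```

[('jj', '4mmmmh')]

`findall` packs the 2 group values into a tuple for every match.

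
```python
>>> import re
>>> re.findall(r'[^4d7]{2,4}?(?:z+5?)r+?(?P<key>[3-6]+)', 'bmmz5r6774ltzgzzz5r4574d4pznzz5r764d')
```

['6', '45']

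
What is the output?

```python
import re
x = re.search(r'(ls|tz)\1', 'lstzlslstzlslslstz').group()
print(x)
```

After group 1 captures some text, `\1` only succeeds where that same text appears again.
`re.search` scans for the first position where the pattern succeeds.
The match spans [4:8] → 'lsls'.
Captured: group 1 = 'ls'.

lsls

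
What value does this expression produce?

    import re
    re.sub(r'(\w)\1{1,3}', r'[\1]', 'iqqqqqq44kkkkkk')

'i[q][q][4][k][k]'

The backreference `\1` re-matches whatever the first group consumed, character for character.
Matches: at [1:5] → 'qqqq'; at [5:7] → 'qq'; at [7:9] → '44'; at [9:13] → 'kkkk'; at [13:15] → 'kk'.
The replacement refers to a captured group, so each match is rewritten using its own captured text.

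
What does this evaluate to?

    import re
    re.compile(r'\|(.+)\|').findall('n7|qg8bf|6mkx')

Walking the string: at [2:9] match '|qg8bf|', group 1 = 'qg8bf'.
Because there's exactly one group, `findall` drops the full match and keeps group 1 from the one hit.

['qg8bf']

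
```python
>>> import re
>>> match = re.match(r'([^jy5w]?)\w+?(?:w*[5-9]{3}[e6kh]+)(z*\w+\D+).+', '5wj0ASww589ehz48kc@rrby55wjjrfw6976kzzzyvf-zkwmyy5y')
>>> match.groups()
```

('', 'z48kc@rrby')

The match spans [0:51] → '5wj0ASww589ehz48kc@rrby55wjjrfw6976kzzzyvf-zkwmyy5y'.
Captured: group 1 = '', group 2 = 'z48kc@rrby'.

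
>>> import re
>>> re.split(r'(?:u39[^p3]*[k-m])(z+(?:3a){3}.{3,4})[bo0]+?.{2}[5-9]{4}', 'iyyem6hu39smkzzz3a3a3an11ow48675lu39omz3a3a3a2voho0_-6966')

Pattern: the literal 'u39', then zero or more of any character except [p3], then a character in [k-m] (non-capturing group); then one or more of the literal 'z', then the literal '3a' repeated 3 times, then 3 to 4 of any character (captured); then one or more of one of [bo0] (lazy), then exactly 2 of any character, then exactly 4 of a character in [5-9].
Matches to split on: at [7:32] → 'u39smkzzz3a3a3an11ow48675'; at [33:57] → 'u39omz3a3a3a2voho0_-6966'.
With a capturing group present, the delimiter's captured portion is kept in the result list.

['iyyem6h', 'zzz3a3a3an11', 'l', 'z3a3a3a2voh', '']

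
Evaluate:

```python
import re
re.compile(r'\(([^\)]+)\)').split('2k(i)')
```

['2k', 'i', '']

Matches to split on: at [2:5] → '(i)'.
`re.split` interleaves the captured-group text with the surrounding fragments.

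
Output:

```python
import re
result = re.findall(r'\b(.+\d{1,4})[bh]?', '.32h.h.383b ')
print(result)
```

['32h.h.383']

The pattern matches a word boundary (`\b`, zero-width); then one or more of any character, then 1 to 4 of a digit (captured); then optionally one of [bh].
Walking the string: at [1:11] match '32h.h.383b', group 1 = '32h.h.383'.
Because there's exactly one group, `findall` drops the full match and keeps group 1 from the one hit.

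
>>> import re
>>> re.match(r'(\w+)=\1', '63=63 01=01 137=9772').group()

'63=63'

A backreference is literal: `\1` must see the identical characters the first group matched.
`re.match` won't scan ahead — the pattern has to work from the very first character.
The match spans [0:5] → '63=63'.
Captured: group 1 = '63'.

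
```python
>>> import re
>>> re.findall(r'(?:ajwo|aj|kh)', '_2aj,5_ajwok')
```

['aj', 'ajwo']

Branches in `(...|...)` are attempted left-to-right; the first branch that allows the whole pattern to succeed is taken.
Scanning left to right: at [2:4] → 'aj'; at [7:11] → 'ajwo'.
No capturing groups, so `findall` returns the 2 full match strings.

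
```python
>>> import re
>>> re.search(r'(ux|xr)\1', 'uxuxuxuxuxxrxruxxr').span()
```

(0, 4)

After group 1 captures some text, `\1` only succeeds where that same text appears again.
`re.search` tries every starting position until one works.
The match spans [0:4] → 'uxux'.
Captured: group 1 = 'ux'.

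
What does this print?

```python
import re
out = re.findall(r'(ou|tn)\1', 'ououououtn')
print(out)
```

A backreference is literal: `\1` must see the identical characters the first group matched.
With a single group, `findall` returns only what that group captured — 2 items.

['ou', 'ou']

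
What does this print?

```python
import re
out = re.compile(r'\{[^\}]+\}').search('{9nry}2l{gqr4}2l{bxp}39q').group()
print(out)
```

{9nry}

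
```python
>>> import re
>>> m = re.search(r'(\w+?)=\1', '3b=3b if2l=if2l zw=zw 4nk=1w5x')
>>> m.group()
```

The backreference `\1` re-matches whatever the first group consumed, character for character.
`search` walks the string left to right and returns the first match it finds.
The match spans [0:5] → '3b=3b'.
Captured: group 1 = '3b'.

'3b=3b'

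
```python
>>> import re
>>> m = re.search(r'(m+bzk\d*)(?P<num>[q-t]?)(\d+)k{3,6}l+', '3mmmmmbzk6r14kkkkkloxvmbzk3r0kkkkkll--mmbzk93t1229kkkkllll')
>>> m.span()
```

The match spans [1:19] → 'mmmmmbzk6r14kkkkkl'.

(1, 19)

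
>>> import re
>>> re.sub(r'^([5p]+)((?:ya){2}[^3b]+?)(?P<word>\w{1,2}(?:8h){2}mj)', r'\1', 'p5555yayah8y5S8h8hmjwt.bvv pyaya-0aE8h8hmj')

'p5555wt.bvv pyaya-0aE8h8hmj'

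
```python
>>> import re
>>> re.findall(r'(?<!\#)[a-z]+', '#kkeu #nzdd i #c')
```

['keu', 'zdd', 'i']

The negative lookahead/lookbehind blocks any match where the forbidden context is present.
No capturing groups, so `findall` returns the 3 full match strings.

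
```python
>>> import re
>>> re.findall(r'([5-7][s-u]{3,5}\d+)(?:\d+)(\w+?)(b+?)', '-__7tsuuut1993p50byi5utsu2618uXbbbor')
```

[('5utsu261', 'uX', 'b')]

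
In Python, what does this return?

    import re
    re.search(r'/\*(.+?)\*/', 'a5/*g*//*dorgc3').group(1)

'g'

Unlike `match`, `search` isn't anchored — it looks for the pattern anywhere in the string.
The match spans [2:7] → '/*g*/'.
Captured: group 1 = 'g'.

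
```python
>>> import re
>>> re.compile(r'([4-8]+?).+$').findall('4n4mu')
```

['4']

This matches one or more of a character in [4-8] (lazy) (captured); then one or more of any character; then anchored at the end.
Matches: at [0:5] match '4n4mu', group 1 = '4'.
`findall` collects group 1 from the one match (1 total).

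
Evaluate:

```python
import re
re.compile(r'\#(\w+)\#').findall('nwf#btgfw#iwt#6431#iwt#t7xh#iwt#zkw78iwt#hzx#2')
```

With a single group, `findall` returns only what that group captured — 4 items.

['btgfw', '6431', 't7xh', 'zkw78iwt']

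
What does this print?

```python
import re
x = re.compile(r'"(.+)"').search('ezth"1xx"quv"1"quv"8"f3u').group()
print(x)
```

"1xx"quv"1"quv"8"

The match spans [4:21] → '"1xx"quv"1"quv"8"'.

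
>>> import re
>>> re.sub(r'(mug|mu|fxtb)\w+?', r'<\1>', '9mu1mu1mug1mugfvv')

'9<mu><mu><mug><mug>vv'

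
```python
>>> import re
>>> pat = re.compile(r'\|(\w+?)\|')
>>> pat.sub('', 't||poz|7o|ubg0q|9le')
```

't|7o9le'

Each match is replaced by ''.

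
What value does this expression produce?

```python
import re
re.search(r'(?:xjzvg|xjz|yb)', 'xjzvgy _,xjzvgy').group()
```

`|` is ordered: at each position the engine commits to the first alternative that works.
The match spans [0:5] → 'xjzvg'.

'xjzvg'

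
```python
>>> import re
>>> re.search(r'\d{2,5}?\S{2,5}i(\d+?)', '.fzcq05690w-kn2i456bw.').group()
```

'05690w-kn2i4'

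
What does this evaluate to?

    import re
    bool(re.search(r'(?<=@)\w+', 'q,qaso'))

False

Because the assertion is zero-width, the text it checks is not consumed and won't appear in the result.
`re.search` tries every starting position until one works.
Here the pattern never matches, so the call returns None, and `bool(None)` is False.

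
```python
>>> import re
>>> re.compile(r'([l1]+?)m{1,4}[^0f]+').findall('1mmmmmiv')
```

['1']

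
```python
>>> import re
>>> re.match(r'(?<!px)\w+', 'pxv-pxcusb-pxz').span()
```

(0, 3)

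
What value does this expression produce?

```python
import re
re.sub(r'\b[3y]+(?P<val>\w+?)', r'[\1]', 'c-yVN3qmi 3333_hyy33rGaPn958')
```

A non-greedy quantifier consumes as few characters as it can — just enough that the remainder of the pattern still matches from where it stops; whatever follows it matches normally.
`\1` in the replacement pulls in group 1's text for each match.

'c-[V]N3qmi [_]hyy33rGaPn958'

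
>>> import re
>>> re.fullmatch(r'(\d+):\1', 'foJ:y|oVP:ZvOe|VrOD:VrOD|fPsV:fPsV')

None

A backreference is literal: `\1` must see the identical characters the first group matched.
For `fullmatch`, every character of the input must be accounted for by the pattern.
Here the string isn't matched end-to-end, so the call returns None.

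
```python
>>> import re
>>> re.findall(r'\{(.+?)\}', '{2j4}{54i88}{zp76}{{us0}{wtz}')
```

The `?` after the quantifier makes it lazy — it takes as little as possible before letting the rest of the pattern try.
Scanning left to right: at [0:5] match '{2j4}', group 1 = '2j4'; at [5:12] match '{54i88}', group 1 = '54i88'; at [12:18] match '{zp76}', group 1 = 'zp76'; at [18:24] match '{{us0}', group 1 = '{us0'; at [24:29] match '{wtz}', group 1 = 'wtz'.
One capturing group, so `findall` returns just the captured substring from each match — 5 in all.

['2j4', '54i88', 'zp76', '{us0', 'wtz']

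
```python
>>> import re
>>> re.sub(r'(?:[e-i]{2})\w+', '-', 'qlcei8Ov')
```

'qlc-'

The pattern matches exactly 2 of a character in [e-i] (non-capturing group); then one or more of a word character.
Each match is replaced by '-'.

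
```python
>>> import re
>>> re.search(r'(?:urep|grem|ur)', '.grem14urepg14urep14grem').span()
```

The match spans [1:5] → 'grem'.

(1, 5)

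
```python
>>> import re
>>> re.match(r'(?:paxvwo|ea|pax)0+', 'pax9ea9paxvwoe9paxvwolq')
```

`re.match` won't scan ahead — the pattern has to work from the very first character.
Here the pattern fails at index 0, so the call returns None.

None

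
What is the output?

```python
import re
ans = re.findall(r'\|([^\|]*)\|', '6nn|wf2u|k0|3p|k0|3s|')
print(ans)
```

Scanning left to right: at [3:9] match '|wf2u|', group 1 = 'wf2u'; at [11:15] match '|3p|', group 1 = '3p'; at [17:21] match '|3s|', group 1 = '3s'.
With a single group, `findall` returns only what that group captured — 3 items.

['wf2u', '3p', '3s']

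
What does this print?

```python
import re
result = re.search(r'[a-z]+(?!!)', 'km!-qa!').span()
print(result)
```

(0, 1)

A negative assertion filters positions out without eating any characters.
`search` walks the string left to right and returns the first match it finds.
The match spans [0:1] → 'k'.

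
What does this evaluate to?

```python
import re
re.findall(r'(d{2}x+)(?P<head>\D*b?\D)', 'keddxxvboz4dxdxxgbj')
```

[('ddxx', 'vboz')]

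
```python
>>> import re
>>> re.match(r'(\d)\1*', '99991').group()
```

'9999'

`\1` is not a pattern — it's the concrete string captured by group 1, re-applied verbatim.
`re.match` won't scan ahead — the pattern has to work from the very first character.
The match spans [0:4] → '9999'.
Captured: group 1 = '9'.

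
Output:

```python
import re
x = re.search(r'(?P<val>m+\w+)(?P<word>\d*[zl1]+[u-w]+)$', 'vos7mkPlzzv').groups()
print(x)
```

('mkPlz', 'zv')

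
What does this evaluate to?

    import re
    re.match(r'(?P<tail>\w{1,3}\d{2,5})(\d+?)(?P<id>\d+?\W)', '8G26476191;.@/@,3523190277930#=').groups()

The match spans [0:11] → '8G26476191;'.
Captured: group 1 = '8G264761', group 2 = '9', group 3 = '1;'.

('8G264761', '9', '1;')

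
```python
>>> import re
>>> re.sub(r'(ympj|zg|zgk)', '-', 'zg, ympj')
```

'-, -'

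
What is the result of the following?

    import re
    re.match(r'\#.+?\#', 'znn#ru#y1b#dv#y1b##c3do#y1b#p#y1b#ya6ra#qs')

With `match`, the pattern is implicitly anchored at the beginning.
Here position 0 doesn't satisfy it, so the call returns None.

None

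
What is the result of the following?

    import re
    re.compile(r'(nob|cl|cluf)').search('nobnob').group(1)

'nob'

`re.search` tries every starting position until one works.
The match spans [0:3] → 'nob'.
Captured: group 1 = 'nob'.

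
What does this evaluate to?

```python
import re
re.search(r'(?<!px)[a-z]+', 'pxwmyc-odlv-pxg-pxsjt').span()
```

Because the assertion is negative and zero-width, positions next to the forbidden text are skipped.
The match spans [0:6] → 'pxwmyc'.

(0, 6)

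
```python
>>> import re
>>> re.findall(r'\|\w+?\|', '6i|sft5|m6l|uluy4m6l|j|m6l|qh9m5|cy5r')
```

Scanning left to right: at [2:8] → '|sft5|'; at [11:21] → '|uluy4m6l|'; at [22:27] → '|m6l|'.
Since nothing is captured, `findall` lists the 3 matched substrings directly.

['|sft5|', '|uluy4m6l|', '|m6l|']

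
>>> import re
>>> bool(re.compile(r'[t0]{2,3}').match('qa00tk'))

False

The pattern matches 2 to 3 of one of [t0].
With `match`, the pattern is implicitly anchored at the beginning.
Here the string doesn't start with a match, so the call returns None, and `bool(None)` is False.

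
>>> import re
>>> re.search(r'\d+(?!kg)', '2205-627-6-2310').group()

'2205'

The negative lookaround is zero-width — it rules out positions where the adjacent text would match, without consuming anything.
The match spans [0:4] → '2205'.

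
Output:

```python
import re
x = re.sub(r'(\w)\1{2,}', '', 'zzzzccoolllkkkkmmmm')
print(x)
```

`\1` has to match the exact text group 1 already captured.
Matches: at [0:4] → 'zzzz'; at [8:11] → 'lll'; at [11:15] → 'kkkk'; at [15:19] → 'mmmm'.
Every occurrence is swapped for ''.

ccoo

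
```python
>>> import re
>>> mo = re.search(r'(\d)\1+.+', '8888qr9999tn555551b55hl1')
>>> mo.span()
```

(0, 24)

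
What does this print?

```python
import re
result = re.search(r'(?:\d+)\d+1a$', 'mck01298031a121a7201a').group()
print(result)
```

7201a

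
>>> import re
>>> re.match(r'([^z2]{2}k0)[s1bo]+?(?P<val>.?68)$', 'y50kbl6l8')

None

`match` is anchored at position 0; if the pattern doesn't fit there, it returns None.
Here position 0 doesn't satisfy it, so the call returns None.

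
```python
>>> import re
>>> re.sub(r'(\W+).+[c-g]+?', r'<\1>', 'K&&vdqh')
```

'K<&&>qh'

Pattern: one or more of a non-word character (captured); then one or more of any character; then one or more of a character in [c-g] (lazy).
`\1` in the replacement pulls in group 1's text for each match.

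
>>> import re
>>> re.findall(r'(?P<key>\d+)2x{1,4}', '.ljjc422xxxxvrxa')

['42']

This matches one or more of a digit (captured as 'key'); then the literal '2', then 1 to 4 of a literal 'x'.
Walking the string: at [5:12] match '422xxxx', group 1 = '42'.
One capturing group, so `findall` returns just the captured substring from the one match — 1 in all.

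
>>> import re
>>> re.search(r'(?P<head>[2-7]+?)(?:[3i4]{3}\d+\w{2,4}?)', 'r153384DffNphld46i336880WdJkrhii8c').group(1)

'46'

The match spans [15:26] → '46i336880Wd'.
Captured: group 1 = '46'.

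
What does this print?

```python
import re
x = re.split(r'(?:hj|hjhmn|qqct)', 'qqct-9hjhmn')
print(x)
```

Alternation isn't longest-match — the leftmost alternative that fits at this position is chosen.
Matches to split on: at [0:4] → 'qqct'; at [6:8] → 'hj'.
Each match becomes a cut point; 3 segments remain.

['', '-9', 'hmn']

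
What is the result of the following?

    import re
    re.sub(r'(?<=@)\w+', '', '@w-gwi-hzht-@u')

The lookaround is zero-width — it requires the adjacent text to match without consuming it, so the asserted text isn't part of the match.
Every occurrence is swapped for ''.

'@-gwi-hzht-@'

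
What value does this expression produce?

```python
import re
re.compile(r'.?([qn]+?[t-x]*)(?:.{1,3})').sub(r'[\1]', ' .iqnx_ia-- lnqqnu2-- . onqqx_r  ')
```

' .[q]ia-- [n]u2-- . [n]_r  '

A non-greedy quantifier consumes as few characters as it can — just enough that the remainder of the pattern still matches from where it stops; whatever follows it matches normally.
The replacement refers to a captured group, so each match is rewritten using its own captured text.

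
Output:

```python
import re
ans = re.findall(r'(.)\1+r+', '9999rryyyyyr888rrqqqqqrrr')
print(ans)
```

['9', 'y', '8', 'q']

A backreference is literal: `\1` must see the identical characters the first group matched.
Walking the string: at [0:6] match '9999rr', group 1 = '9'; at [6:12] match 'yyyyyr', group 1 = 'y'; at [12:17] match '888rr', group 1 = '8'; at [17:25] match 'qqqqqrrr', group 1 = 'q'.
With a single group, `findall` returns only what that group captured — 4 items.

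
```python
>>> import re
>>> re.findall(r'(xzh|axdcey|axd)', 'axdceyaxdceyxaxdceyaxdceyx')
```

['axdcey', 'axdcey', 'axdcey', 'axdcey']

The regex engine tests alternatives in the order written; an earlier branch that matches wins even if a later one would match more.
Matches: at [0:6] match 'axdcey', group 1 = 'axdcey'; at [6:12] match 'axdcey', group 1 = 'axdcey'; at [13:19] match 'axdcey', group 1 = 'axdcey'; at [19:25] match 'axdcey', group 1 = 'axdcey'.
With a single group, `findall` returns only what that group captured — 4 items.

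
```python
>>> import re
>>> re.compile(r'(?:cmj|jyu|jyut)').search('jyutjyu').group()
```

'jyu'

Alternation tries branches left to right and keeps the first one that lets the overall match succeed at that position.
The match spans [0:3] → 'jyu'.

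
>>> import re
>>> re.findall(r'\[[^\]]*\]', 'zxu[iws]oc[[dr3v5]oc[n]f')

['[iws]', '[[dr3v5]', '[n]']

With no groups in the pattern, `findall` gives back each whole match — 3 here.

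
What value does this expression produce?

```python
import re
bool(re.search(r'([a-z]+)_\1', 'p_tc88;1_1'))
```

False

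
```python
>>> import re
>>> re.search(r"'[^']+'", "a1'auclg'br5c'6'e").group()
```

"'auclg'"

`re.search` tries every starting position until one works.
The match spans [2:9] → "'auclg'".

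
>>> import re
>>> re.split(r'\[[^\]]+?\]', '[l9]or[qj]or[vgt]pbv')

The string is cut at each match, leaving 4 pieces.

['', 'or', 'or', 'pbv']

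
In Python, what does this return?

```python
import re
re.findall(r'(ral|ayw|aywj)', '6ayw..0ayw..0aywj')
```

Alternation isn't longest-match — the leftmost alternative that fits at this position is chosen.
Walking the string: at [1:4] match 'ayw', group 1 = 'ayw'; at [7:10] match 'ayw', group 1 = 'ayw'; at [13:16] match 'ayw', group 1 = 'ayw'.
One capturing group, so `findall` returns just the captured substring from each match — 3 in all.

['ayw', 'ayw', 'ayw']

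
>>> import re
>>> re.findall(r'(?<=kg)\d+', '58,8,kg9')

['9']

The lookaround is zero-width — it requires the adjacent text to match without consuming it, so the asserted text isn't part of the match.
With no groups in the pattern, `findall` gives back each whole match — 1 here.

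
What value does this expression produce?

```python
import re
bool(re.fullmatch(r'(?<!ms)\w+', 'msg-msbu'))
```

`re.fullmatch` is like wrapping the pattern in `^…$` (in single-line mode).
Here there's no way to consume every character, so the call returns None, and `bool(None)` is False.

False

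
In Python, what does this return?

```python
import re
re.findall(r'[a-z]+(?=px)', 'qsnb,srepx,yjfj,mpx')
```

['sre', 'm']

Because the assertion is zero-width, the text it checks is not consumed and won't appear in the result.
Walking the string: at [5:8] → 'sre'; at [16:17] → 'm'.
`findall` yields the raw match text (2 of them) because the pattern has no groups.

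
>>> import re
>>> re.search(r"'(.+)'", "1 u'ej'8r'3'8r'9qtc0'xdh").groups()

("ej'8r'3'8r'9qtc0",)

`search` walks the string left to right and returns the first match it finds.
The match spans [3:21] → "'ej'8r'3'8r'9qtc0'".
Captured: group 1 = "ej'8r'3'8r'9qtc0".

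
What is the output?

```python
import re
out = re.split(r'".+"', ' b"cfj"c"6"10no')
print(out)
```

[' b', '10no']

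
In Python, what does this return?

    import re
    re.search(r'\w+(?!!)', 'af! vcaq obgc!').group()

Because the assertion is negative and zero-width, positions next to the forbidden text are skipped.
The match spans [0:1] → 'a'.

'a'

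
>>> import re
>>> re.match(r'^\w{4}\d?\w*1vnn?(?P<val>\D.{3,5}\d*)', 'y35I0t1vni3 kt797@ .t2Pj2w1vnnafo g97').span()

(0, 17)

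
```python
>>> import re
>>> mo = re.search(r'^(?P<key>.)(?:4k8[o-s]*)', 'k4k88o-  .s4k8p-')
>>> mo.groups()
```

Pattern: anchored at the start of the string; then any character (captured as 'key'); then the literal '4k8', then zero or more of a character in [o-s] (non-capturing group).
`search` walks the string left to right and returns the first match it finds.
The match spans [0:4] → 'k4k8'.
Captured: group 1 = 'k'.

('k',)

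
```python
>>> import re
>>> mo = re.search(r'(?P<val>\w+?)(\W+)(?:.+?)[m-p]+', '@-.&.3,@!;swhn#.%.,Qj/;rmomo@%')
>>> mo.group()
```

'3,@!;swhn'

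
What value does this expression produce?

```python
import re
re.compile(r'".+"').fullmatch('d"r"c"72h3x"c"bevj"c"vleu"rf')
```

`fullmatch` succeeds only if the pattern covers the string from start to end.
Here the pattern can't cover the whole string, so the call returns None.

None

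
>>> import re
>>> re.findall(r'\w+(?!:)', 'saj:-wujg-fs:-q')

['sa', 'wujg', 'f', 'q']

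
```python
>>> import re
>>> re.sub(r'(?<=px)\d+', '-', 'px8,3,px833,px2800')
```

'px-,3,px-,px-'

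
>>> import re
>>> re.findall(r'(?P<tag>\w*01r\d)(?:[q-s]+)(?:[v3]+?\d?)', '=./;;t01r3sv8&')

This matches zero or more of a word character, then the literal '01r', then a digit (captured as 'tag'); then one or more of a character in [q-s] (non-capturing group); then one or more of one of [v3] (lazy), then optionally a digit (non-capturing group).
One capturing group, so `findall` returns just the captured substring from the one match — 1 in all.

['t01r3']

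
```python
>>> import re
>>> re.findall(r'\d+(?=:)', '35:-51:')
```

['35', '51']

The `(?=…)`/`(?<=…)` assertion just peeks at neighbouring text; it doesn't advance the match position.
No capturing groups, so `findall` returns the 2 full match strings.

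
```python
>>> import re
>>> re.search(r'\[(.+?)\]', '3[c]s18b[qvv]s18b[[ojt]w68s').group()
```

'[c]'

With the lazy modifier that quantifier settles for the fewest repetitions that let the rest of the pattern succeed (the atoms after it are unaffected and can still be greedy).
The match spans [1:4] → '[c]'.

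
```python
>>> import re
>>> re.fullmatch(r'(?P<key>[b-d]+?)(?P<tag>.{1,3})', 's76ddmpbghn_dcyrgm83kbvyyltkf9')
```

The pattern matches one or more of a character in [b-d] (lazy) (captured as 'key'); then 1 to 3 of any character (captured as 'tag').
`fullmatch` succeeds only if the pattern covers the string from start to end.
Here the pattern can't cover the whole string, so the call returns None.

None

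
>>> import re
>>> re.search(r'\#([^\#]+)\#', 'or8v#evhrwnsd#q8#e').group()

'#evhrwnsd#'

The match spans [4:14] → '#evhrwnsd#'.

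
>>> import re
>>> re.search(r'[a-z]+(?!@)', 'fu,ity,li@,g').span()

(0, 2)

`(?!…)`/`(?<!…)` only lets a position through if the neighbouring text does NOT match; no characters are consumed.
`search` walks the string left to right and returns the first match it finds.
The match spans [0:2] → 'fu'.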